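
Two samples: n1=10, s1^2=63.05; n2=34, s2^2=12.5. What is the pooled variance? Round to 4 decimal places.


sp^2 = ((n1-1)*s1^2 + (n2-1)*s2^2)/(n1+n2-2)
(n1-1)*s1^2 = 9 * 63.05 = 567.45
(n2-1)*s2^2 = 33 * 12.5 = 412.5
numerator = 567.45 + 412.5 = 979.95
n1+n2-2 = 42
sp^2 = 979.95 / 42 = 6533/280 ≈ 23.332143

23.3321


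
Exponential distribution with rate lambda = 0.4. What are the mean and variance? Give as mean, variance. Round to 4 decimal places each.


mean = 1/lam, var = 1/lam^2
mean = 1 / 0.4 = 2.5
lam^2 = 0.4^2 = 0.16
var = 1 / 0.16 = 6.25

2.5000, 6.2500


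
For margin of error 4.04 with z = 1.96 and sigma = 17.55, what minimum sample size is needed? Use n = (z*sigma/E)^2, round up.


z*sigma/E = 1.96 * 17.55 / 4.04 = 17199/2020 ≈ 8.514356
(z*sigma/E)^2 ≈ 72.494266
round up: n = 73

73


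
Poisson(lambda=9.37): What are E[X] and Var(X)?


E[X] = Var(X) = lambda = 9.37

9.37, 9.37


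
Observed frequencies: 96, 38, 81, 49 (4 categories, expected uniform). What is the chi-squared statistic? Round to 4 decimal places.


chi2 = sum((O-E)^2/E), E = total/4
total = 264, E = 264/4 = 66
(96 - 66)^2 / 66 = 900 / 66 = 150/11 ≈ 13.636364
(38 - 66)^2 / 66 = 784 / 66 = 392/33 ≈ 11.878788
(81 - 66)^2 / 66 = 225 / 66 = 75/22 ≈ 3.409091
(49 - 66)^2 / 66 = 289 / 66 = 289/66 ≈ 4.378788
chi2 = 1099/33 ≈ 33.303030

33.3030


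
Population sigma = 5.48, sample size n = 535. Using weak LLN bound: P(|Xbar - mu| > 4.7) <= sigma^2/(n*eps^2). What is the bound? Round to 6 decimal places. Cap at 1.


bound = min(1, sigma^2/(n*eps^2))
sigma^2 = 5.48^2 = 30.0304
n*eps^2 = 535 * 4.7^2 = 535 * 22.09 = 11818.15
sigma^2/(n*eps^2) = 30.0304 / 11818.15 ≈ 0.00254104

0.002541


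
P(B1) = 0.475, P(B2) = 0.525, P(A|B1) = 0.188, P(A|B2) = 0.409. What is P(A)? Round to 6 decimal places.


P(A) = P(A|B1)*P(B1) + P(A|B2)*P(B2)
P(A|B1)*P(B1) = 0.188 * 0.475 = 0.0893
P(A|B2)*P(B2) = 0.409 * 0.525 = 0.214725
P(A) = 0.0893 + 0.214725 = 0.304025

0.304025


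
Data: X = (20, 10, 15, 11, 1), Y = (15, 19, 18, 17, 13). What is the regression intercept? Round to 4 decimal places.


a = ybar - b*xbar, where b = sum((xi-xbar)(yi-ybar)) / sum((xi-xbar)^2)
n = 5, xbar = 57/5 = 11.4, ybar = 82/5 = 16.4
Sxy = sum((xi-xbar)(yi-ybar)) = 25.2
Sxx = sum((xi-xbar)^2) = 197.2
b = Sxy / Sxx = 63/493 ≈ 0.127789
a = 16.4 - 0.127789 * 11.4 = 7367/493 ≈ 14.943205

14.9432


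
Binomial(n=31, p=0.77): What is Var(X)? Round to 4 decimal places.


Var = n*p*(1-p) = 31 * 0.77 * 0.23 = 5.4901

5.4901


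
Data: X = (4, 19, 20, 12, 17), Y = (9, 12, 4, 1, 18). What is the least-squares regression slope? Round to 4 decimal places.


b = sum((xi-xbar)(yi-ybar)) / sum((xi-xbar)^2)
n = 5, xbar = 72/5 = 14.4, ybar = 44/5 = 8.8
Sxy = sum((xi-xbar)(yi-ybar)) = 28.4
Sxx = sum((xi-xbar)^2) = 173.2
b = Sxy / Sxx = 71/433 ≈ 0.163972

0.1640


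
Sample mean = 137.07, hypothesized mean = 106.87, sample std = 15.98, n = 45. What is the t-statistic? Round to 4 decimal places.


t = (xbar - mu0) / (s/sqrt(n))
xbar - mu0 = 137.07 - 106.87 = 30.2
sqrt(45) ≈ 6.70820393
s/sqrt(n) = 15.98 / 6.70820393 ≈ 2.38215775
t = 30.2 / 2.38215775 ≈ 12.677582

12.6776


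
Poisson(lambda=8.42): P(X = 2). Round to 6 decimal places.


P = e^(-lam) * lam^k / k!
e^(-8.42) ≈ 0.0002204147
lam^k = 8.42^2 = 70.8964
k! = 2! = 2
P = 0.0002204147 * 70.8964 / 2 ≈ 0.007813

0.007813


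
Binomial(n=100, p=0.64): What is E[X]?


E[X] = n*p = 100 * 0.64 = 64

64


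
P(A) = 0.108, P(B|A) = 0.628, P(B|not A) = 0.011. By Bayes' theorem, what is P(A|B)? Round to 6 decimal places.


P(A|B) = P(B|A)*P(A) / P(B), P(B) = P(B|A)*P(A) + P(B|not A)*P(not A)
P(B|A)*P(A) = 0.628 * 0.108 = 0.067824
P(B|not A)*P(not A) = 0.011 * 0.892 = 0.009812
P(B) = 0.067824 + 0.009812 = 0.077636
P(A|B) = 0.067824 / 0.077636 ≈ 0.87361533

0.873615


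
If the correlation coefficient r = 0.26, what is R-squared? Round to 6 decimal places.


R^2 = r^2 = (0.26)^2 = 0.0676

0.067600


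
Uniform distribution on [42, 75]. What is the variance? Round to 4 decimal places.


Var = (b-a)^2 / 12
(b-a)^2 = (75 - 42)^2 = 1089
Var = 1089/12 = 90.75

90.7500


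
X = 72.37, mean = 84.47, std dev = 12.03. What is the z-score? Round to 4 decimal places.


z = (X - mu) / sigma
X - mu = 72.37 - 84.47 = -12.1
z = -12.1 / 12.03 = -1210/1203 ≈ -1.005819

-1.0058


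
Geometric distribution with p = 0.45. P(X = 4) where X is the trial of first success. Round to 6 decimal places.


P = (1-p)^(k-1) * p
(1-p)^(k-1) = 0.55^3 = 0.166375
P = 0.166375 * 0.45 = 0.07486875

0.074869


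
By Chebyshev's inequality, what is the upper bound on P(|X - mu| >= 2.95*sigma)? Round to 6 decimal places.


P <= 1/k^2
k^2 = 2.95^2 = 8.7025
1/k^2 = 1 / 8.7025 = 400/3481 ≈ 0.11490951

0.114910


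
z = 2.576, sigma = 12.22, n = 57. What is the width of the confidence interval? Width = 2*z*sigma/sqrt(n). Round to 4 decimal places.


width = 2*z*sigma/sqrt(n)
2*z*sigma = 2 * 2.576 * 12.22 = 62.95744
sqrt(57) ≈ 7.549834
width = 62.95744 / 7.549834 ≈ 8.338917

8.3389


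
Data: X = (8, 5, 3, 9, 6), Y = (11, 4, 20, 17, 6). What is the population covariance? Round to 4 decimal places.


Cov = (1/n)*sum((xi-xbar)(yi-ybar))
n = 5, xbar = 31/5 = 6.2, ybar = 58/5 = 11.6
sum((xi-xbar)(yi-ybar)) = -2.6
Cov = -2.6 / 5 = -0.52

-0.5200


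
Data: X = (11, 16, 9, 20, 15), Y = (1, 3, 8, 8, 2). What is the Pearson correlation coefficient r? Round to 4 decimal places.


r = sum((xi-xbar)(yi-ybar)) / sqrt(sum((xi-xbar)^2) * sum((yi-ybar)^2))
n = 5, xbar = 71/5 = 14.2, ybar = 22/5 = 4.4
Sxy = sum((xi-xbar)(yi-ybar)) = 8.6
Sxx = sum((xi-xbar)^2) = 74.8
Syy = sum((yi-ybar)^2) = 45.2
sqrt(Sxx*Syy) ≈ 58.146023
r = Sxy / sqrt(Sxx*Syy) = 8.6 / 58.146023 ≈ 0.147903

0.1479


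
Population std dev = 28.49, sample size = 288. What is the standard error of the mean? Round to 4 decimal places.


SE = sigma / sqrt(n)
sqrt(288) ≈ 16.970563
SE = 28.49 / 16.970563 ≈ 1.678789

1.6788


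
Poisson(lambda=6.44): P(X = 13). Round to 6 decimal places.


P = e^(-lam) * lam^k / k!
e^(-6.44) ≈ 0.001596407
lam^k = 6.44^13 ≈ 32773005863.014143
k! = 13! = 6227020800
P = 0.001596407 * 32773005863.014143 / 6227020800 ≈ 0.008402

0.008402


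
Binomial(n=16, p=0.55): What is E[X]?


E[X] = n*p = 16 * 0.55 = 8.8

8.8


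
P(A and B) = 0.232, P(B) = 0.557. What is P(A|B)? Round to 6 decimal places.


P(A|B) = P(A and B) / P(B) = 0.232 / 0.557 = 232/557 ≈ 0.41651706

0.416517


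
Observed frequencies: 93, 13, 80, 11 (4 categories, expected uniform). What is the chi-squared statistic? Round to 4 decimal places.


chi2 = sum((O-E)^2/E), E = total/4
total = 197, E = 197/4 = 49.25
(93 - 49.25)^2 / 49.25 = 1914.0625 / 49.25 = 30625/788 ≈ 38.864213
(13 - 49.25)^2 / 49.25 = 1314.0625 / 49.25 = 21025/788 ≈ 26.681472
(80 - 49.25)^2 / 49.25 = 945.5625 / 49.25 = 15129/788 ≈ 19.199239
(11 - 49.25)^2 / 49.25 = 1463.0625 / 49.25 = 23409/788 ≈ 29.706853
chi2 = 22547/197 ≈ 114.451777

114.4518


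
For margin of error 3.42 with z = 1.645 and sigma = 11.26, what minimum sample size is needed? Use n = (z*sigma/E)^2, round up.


z*sigma/E = 1.645 * 11.26 / 3.42 ≈ 5.415994
(z*sigma/E)^2 ≈ 29.332993
round up: n = 30

30


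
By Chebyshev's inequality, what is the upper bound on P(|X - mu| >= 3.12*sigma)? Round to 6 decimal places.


P <= 1/k^2
k^2 = 3.12^2 = 9.7344
1/k^2 = 1 / 9.7344 = 625/6084 ≈ 0.10272847

0.102728


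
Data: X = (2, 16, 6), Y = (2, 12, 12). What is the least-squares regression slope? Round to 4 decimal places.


b = sum((xi-xbar)(yi-ybar)) / sum((xi-xbar)^2)
n = 3, xbar = 24/3 = 8, ybar = 26/3 ≈ 8.666667
Sxy = sum((xi-xbar)(yi-ybar)) = 60
Sxx = sum((xi-xbar)^2) = 104
b = Sxy / Sxx = 15/26 ≈ 0.576923

0.5769


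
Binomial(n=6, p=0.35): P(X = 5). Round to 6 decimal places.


P = C(n,k) * p^k * (1-p)^(n-k)
C(6,5) = 6
p^k = 0.35^5 ≈ 0.005252188
(1-p)^(n-k) = 0.65^1 = 0.65
P = 6 * 0.005252188 * 0.65 ≈ 0.020484

0.020484


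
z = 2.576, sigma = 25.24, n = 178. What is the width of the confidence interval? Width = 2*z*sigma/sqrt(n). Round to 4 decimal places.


width = 2*z*sigma/sqrt(n)
2*z*sigma = 2 * 2.576 * 25.24 = 130.03648
sqrt(178) ≈ 13.341664
width = 130.03648 / 13.341664 ≈ 9.746646

9.7466


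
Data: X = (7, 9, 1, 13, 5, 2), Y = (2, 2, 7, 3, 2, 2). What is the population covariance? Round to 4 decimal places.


Cov = (1/n)*sum((xi-xbar)(yi-ybar))
n = 6, xbar = 37/6 ≈ 6.166667, ybar = 18/6 = 3
sum((xi-xbar)(yi-ybar)) = -19
Cov = -19 / 6 = -19/6 ≈ -3.166667

-3.1667


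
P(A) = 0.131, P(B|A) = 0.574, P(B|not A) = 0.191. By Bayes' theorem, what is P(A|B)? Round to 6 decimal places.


P(A|B) = P(B|A)*P(A) / P(B), P(B) = P(B|A)*P(A) + P(B|not A)*P(not A)
P(B|A)*P(A) = 0.574 * 0.131 = 0.075194
P(B|not A)*P(not A) = 0.191 * 0.869 = 0.165979
P(B) = 0.075194 + 0.165979 = 0.241173
P(A|B) = 0.075194 / 0.241173 ≈ 0.31178449

0.311784


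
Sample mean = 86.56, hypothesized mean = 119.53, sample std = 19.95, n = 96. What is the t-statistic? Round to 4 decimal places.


t = (xbar - mu0) / (s/sqrt(n))
xbar - mu0 = 86.56 - 119.53 = -32.97
sqrt(96) ≈ 9.79795897
s/sqrt(n) = 19.95 / 9.79795897 ≈ 2.03613835
t = -32.97 / 2.03613835 ≈ -16.192416

-16.1924


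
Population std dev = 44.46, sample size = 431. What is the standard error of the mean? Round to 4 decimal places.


SE = sigma / sqrt(n)
sqrt(431) ≈ 20.760539
SE = 44.46 / 20.760539 ≈ 2.141563

2.1416


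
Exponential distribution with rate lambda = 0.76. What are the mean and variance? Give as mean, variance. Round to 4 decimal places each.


mean = 1/lam, var = 1/lam^2
mean = 1 / 0.76 = 25/19 ≈ 1.315789
lam^2 = 0.76^2 = 0.5776
var = 1 / 0.5776 = 625/361 ≈ 1.731302

1.3158, 1.7313


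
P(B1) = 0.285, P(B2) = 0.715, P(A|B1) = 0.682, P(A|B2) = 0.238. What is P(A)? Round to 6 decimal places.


P(A) = P(A|B1)*P(B1) + P(A|B2)*P(B2)
P(A|B1)*P(B1) = 0.682 * 0.285 = 0.19437
P(A|B2)*P(B2) = 0.238 * 0.715 = 0.17017
P(A) = 0.19437 + 0.17017 = 0.36454

0.364540


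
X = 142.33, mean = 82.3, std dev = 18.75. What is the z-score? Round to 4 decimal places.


z = (X - mu) / sigma
X - mu = 142.33 - 82.3 = 60.03
z = 60.03 / 18.75 = 3.2016

3.2016


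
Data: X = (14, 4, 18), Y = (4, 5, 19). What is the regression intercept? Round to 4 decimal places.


a = ybar - b*xbar, where b = sum((xi-xbar)(yi-ybar)) / sum((xi-xbar)^2)
n = 3, xbar = 36/3 = 12, ybar = 28/3 ≈ 9.333333
Sxy = sum((xi-xbar)(yi-ybar)) = 82
Sxx = sum((xi-xbar)^2) = 104
b = Sxy / Sxx = 41/52 ≈ 0.788462
a = 9.333333 - 0.788462 * 12 = -5/39 ≈ -0.128205

-0.1282


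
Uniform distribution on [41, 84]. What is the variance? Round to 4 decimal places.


Var = (b-a)^2 / 12
(b-a)^2 = (84 - 41)^2 = 1849
Var = 1849/12 ≈ 154.083333

154.0833


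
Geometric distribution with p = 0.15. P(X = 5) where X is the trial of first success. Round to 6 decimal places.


P = (1-p)^(k-1) * p
(1-p)^(k-1) = 0.85^4 ≈ 0.5220063
P = 0.5220063 * 0.15 ≈ 0.07830094

0.078301


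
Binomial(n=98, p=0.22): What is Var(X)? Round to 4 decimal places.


Var = n*p*(1-p) = 98 * 0.22 * 0.78 = 16.8168

16.8168


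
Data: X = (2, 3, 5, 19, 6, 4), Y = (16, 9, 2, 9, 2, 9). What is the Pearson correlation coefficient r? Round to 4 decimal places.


r = sum((xi-xbar)(yi-ybar)) / sqrt(sum((xi-xbar)^2) * sum((yi-ybar)^2))
n = 6, xbar = 39/6 = 6.5, ybar = 47/6 ≈ 7.833333
Sxy = sum((xi-xbar)(yi-ybar)) = -17.5
Sxx = sum((xi-xbar)^2) = 197.5
Syy = sum((yi-ybar)^2) = 833/6 ≈ 138.833333
sqrt(Sxx*Syy) ≈ 165.588597
r = Sxy / sqrt(Sxx*Syy) = -17.5 / 165.588597 ≈ -0.105684

-0.1057


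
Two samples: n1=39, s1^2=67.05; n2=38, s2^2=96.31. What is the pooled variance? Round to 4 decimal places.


sp^2 = ((n1-1)*s1^2 + (n2-1)*s2^2)/(n1+n2-2)
(n1-1)*s1^2 = 38 * 67.05 = 2547.9
(n2-1)*s2^2 = 37 * 96.31 = 3563.47
numerator = 2547.9 + 3563.47 = 6111.37
n1+n2-2 = 75
sp^2 = 6111.37 / 75 = 611137/7500 ≈ 81.484933

81.4849


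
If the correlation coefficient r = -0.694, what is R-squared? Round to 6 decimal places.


R^2 = r^2 = (-0.694)^2 = 0.481636

0.481636


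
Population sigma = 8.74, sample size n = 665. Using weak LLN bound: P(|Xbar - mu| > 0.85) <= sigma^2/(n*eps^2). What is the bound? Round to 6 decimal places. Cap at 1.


bound = min(1, sigma^2/(n*eps^2))
sigma^2 = 8.74^2 = 76.3876
n*eps^2 = 665 * 0.85^2 = 665 * 0.7225 = 480.4625
sigma^2/(n*eps^2) = 76.3876 / 480.4625 ≈ 0.15898764

0.158988


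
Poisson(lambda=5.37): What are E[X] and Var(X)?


E[X] = Var(X) = lambda = 5.37

5.37, 5.37


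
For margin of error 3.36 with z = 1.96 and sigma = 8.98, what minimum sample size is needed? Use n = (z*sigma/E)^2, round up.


z*sigma/E = 1.96 * 8.98 / 3.36 = 3143/600 ≈ 5.238333
(z*sigma/E)^2 ≈ 27.440136
round up: n = 28

28


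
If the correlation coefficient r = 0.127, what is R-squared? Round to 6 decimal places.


R^2 = r^2 = (0.127)^2 = 0.016129

0.016129


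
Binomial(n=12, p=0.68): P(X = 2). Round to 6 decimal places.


P = C(n,k) * p^k * (1-p)^(n-k)
C(12,2) = 66
p^k = 0.68^2 = 0.4624
(1-p)^(n-k) = 0.32^10 ≈ 0.00001125900
P = 66 * 0.4624 * 0.00001125900 ≈ 0.000344

0.000344


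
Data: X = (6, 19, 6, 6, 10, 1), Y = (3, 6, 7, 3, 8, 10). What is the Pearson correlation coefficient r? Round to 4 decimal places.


r = sum((xi-xbar)(yi-ybar)) / sqrt(sum((xi-xbar)^2) * sum((yi-ybar)^2))
n = 6, xbar = 48/6 = 8, ybar = 37/6 ≈ 6.166667
Sxy = sum((xi-xbar)(yi-ybar)) = -14
Sxx = sum((xi-xbar)^2) = 186
Syy = sum((yi-ybar)^2) = 233/6 ≈ 38.833333
sqrt(Sxx*Syy) ≈ 84.988234
r = Sxy / sqrt(Sxx*Syy) = -14 / 84.988234 ≈ -0.164729

-0.1647


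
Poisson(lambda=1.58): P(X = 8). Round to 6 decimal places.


P = e^(-lam) * lam^k / k!
e^(-1.58) ≈ 0.2059751
lam^k = 1.58^8 ≈ 38.837986
k! = 8! = 40320
P = 0.2059751 * 38.837986 / 40320 ≈ 0.000198

0.000198


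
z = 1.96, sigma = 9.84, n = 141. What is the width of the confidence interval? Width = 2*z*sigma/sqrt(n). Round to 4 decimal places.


width = 2*z*sigma/sqrt(n)
2*z*sigma = 2 * 1.96 * 9.84 = 38.5728
sqrt(141) ≈ 11.874342
width = 38.5728 / 11.874342 ≈ 3.248416

3.2484


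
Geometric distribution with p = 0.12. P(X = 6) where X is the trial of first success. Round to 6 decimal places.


P = (1-p)^(k-1) * p
(1-p)^(k-1) = 0.88^5 ≈ 0.5277319
P = 0.5277319 * 0.12 ≈ 0.06332783

0.063328


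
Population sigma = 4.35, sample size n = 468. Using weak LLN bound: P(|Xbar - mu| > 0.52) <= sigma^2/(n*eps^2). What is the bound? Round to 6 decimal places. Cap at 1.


bound = min(1, sigma^2/(n*eps^2))
sigma^2 = 4.35^2 = 18.9225
n*eps^2 = 468 * 0.52^2 = 468 * 0.2704 = 126.5472
sigma^2/(n*eps^2) = 18.9225 / 126.5472 ≈ 0.14952919

0.149529


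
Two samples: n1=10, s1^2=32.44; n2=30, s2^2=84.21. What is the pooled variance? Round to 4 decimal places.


sp^2 = ((n1-1)*s1^2 + (n2-1)*s2^2)/(n1+n2-2)
(n1-1)*s1^2 = 9 * 32.44 = 291.96
(n2-1)*s2^2 = 29 * 84.21 = 2442.09
numerator = 291.96 + 2442.09 = 2734.05
n1+n2-2 = 38
sp^2 = 2734.05 / 38 = 54681/760 ≈ 71.948684

71.9487


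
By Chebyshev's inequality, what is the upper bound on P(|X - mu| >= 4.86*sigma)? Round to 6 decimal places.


P <= 1/k^2
k^2 = 4.86^2 = 23.6196
1/k^2 = 1 / 23.6196 ≈ 0.04233772

0.042338


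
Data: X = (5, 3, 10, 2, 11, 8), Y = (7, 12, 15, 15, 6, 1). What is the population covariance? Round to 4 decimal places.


Cov = (1/n)*sum((xi-xbar)(yi-ybar))
n = 6, xbar = 39/6 = 6.5, ybar = 56/6 = 28/3 ≈ 9.333333
sum((xi-xbar)(yi-ybar)) = -39
Cov = -39 / 6 = -6.5

-6.5000


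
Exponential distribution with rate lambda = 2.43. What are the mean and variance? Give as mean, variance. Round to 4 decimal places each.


mean = 1/lam, var = 1/lam^2
mean = 1 / 2.43 = 100/243 ≈ 0.411523
lam^2 = 2.43^2 = 5.9049
var = 1 / 5.9049 ≈ 0.169351

0.4115, 0.1694


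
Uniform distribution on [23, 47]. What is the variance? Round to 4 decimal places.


Var = (b-a)^2 / 12
(b-a)^2 = (47 - 23)^2 = 576
Var = 576/12 = 48

48.0000


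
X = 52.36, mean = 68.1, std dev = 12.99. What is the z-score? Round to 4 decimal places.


z = (X - mu) / sigma
X - mu = 52.36 - 68.1 = -15.74
z = -15.74 / 12.99 = -1574/1299 ≈ -1.211701

-1.2117


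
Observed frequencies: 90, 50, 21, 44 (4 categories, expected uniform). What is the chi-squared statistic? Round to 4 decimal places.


chi2 = sum((O-E)^2/E), E = total/4
total = 205, E = 205/4 = 51.25
(90 - 51.25)^2 / 51.25 = 1501.5625 / 51.25 = 4805/164 ≈ 29.298780
(50 - 51.25)^2 / 51.25 = 1.5625 / 51.25 = 5/164 ≈ 0.030488
(21 - 51.25)^2 / 51.25 = 915.0625 / 51.25 = 14641/820 ≈ 17.854878
(44 - 51.25)^2 / 51.25 = 52.5625 / 51.25 = 841/820 ≈ 1.025610
chi2 = 9883/205 ≈ 48.209756

48.2098


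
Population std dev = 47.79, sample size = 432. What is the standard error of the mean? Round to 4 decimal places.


SE = sigma / sqrt(n)
sqrt(432) ≈ 20.784610
SE = 47.79 / 20.784610 ≈ 2.299297

2.2993


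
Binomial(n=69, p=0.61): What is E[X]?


E[X] = n*p = 69 * 0.61 = 42.09

42.09


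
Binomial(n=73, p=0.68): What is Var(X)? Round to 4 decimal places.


Var = n*p*(1-p) = 73 * 0.68 * 0.32 = 15.8848

15.8848


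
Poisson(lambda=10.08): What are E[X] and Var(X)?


E[X] = Var(X) = lambda = 10.08

10.08, 10.08


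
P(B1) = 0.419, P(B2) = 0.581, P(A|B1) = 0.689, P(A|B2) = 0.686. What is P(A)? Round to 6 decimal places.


P(A) = P(A|B1)*P(B1) + P(A|B2)*P(B2)
P(A|B1)*P(B1) = 0.689 * 0.419 = 0.288691
P(A|B2)*P(B2) = 0.686 * 0.581 = 0.398566
P(A) = 0.288691 + 0.398566 = 0.687257

0.687257


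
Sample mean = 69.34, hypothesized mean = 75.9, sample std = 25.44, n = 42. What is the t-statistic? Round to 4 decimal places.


t = (xbar - mu0) / (s/sqrt(n))
xbar - mu0 = 69.34 - 75.9 = -6.56
sqrt(42) ≈ 6.48074070
s/sqrt(n) = 25.44 / 6.48074070 ≈ 3.92547722
t = -6.56 / 3.92547722 ≈ -1.671134

-1.6711


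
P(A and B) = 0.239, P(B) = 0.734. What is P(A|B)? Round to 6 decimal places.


P(A|B) = P(A and B) / P(B) = 0.239 / 0.734 = 239/734 ≈ 0.32561308

0.325613


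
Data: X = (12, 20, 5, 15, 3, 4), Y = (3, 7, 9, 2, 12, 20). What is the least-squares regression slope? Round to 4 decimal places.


b = sum((xi-xbar)(yi-ybar)) / sum((xi-xbar)^2)
n = 6, xbar = 59/6 ≈ 9.833333, ybar = 53/6 ≈ 8.833333
Sxy = sum((xi-xbar)(yi-ybar)) = -925/6 ≈ -154.166667
Sxx = sum((xi-xbar)^2) = 1433/6 ≈ 238.833333
b = Sxy / Sxx = -925/1433 ≈ -0.645499

-0.6455


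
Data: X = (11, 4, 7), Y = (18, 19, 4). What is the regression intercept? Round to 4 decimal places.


a = ybar - b*xbar, where b = sum((xi-xbar)(yi-ybar)) / sum((xi-xbar)^2)
n = 3, xbar = 22/3 ≈ 7.333333, ybar = 41/3 ≈ 13.666667
Sxy = sum((xi-xbar)(yi-ybar)) = 4/3 ≈ 1.333333
Sxx = sum((xi-xbar)^2) = 74/3 ≈ 24.666667
b = Sxy / Sxx = 2/37 ≈ 0.054054
a = 13.666667 - 0.054054 * 7.333333 = 491/37 ≈ 13.270270

13.2703


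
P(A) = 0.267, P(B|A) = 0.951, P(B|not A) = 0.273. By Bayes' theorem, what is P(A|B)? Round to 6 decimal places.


P(A|B) = P(B|A)*P(A) / P(B), P(B) = P(B|A)*P(A) + P(B|not A)*P(not A)
P(B|A)*P(A) = 0.951 * 0.267 = 0.253917
P(B|not A)*P(not A) = 0.273 * 0.733 = 0.200109
P(B) = 0.253917 + 0.200109 = 0.454026
P(A|B) = 0.253917 / 0.454026 ≈ 0.55925652

0.559257


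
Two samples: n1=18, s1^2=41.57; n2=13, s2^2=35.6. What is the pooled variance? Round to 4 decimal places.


sp^2 = ((n1-1)*s1^2 + (n2-1)*s2^2)/(n1+n2-2)
(n1-1)*s1^2 = 17 * 41.57 = 706.69
(n2-1)*s2^2 = 12 * 35.6 = 427.2
numerator = 706.69 + 427.2 = 1133.89
n1+n2-2 = 29
sp^2 = 1133.89 / 29 = 113389/2900 ≈ 39.099655

39.0997


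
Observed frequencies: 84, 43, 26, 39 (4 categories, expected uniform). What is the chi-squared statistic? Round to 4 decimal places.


chi2 = sum((O-E)^2/E), E = total/4
total = 192, E = 192/4 = 48
(84 - 48)^2 / 48 = 1296 / 48 = 27
(43 - 48)^2 / 48 = 25 / 48 = 25/48 ≈ 0.520833
(26 - 48)^2 / 48 = 484 / 48 = 121/12 ≈ 10.083333
(39 - 48)^2 / 48 = 81 / 48 = 1.6875
chi2 = 943/24 ≈ 39.291667

39.2917


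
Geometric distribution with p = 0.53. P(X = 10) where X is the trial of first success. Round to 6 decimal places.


P = (1-p)^(k-1) * p
(1-p)^(k-1) = 0.47^9 ≈ 0.001119130
P = 0.001119130 * 0.53 ≈ 0.0005931392

0.000593


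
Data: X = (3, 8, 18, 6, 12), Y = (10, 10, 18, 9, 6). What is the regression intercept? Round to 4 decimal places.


a = ybar - b*xbar, where b = sum((xi-xbar)(yi-ybar)) / sum((xi-xbar)^2)
n = 5, xbar = 47/5 = 9.4, ybar = 53/5 = 10.6
Sxy = sum((xi-xbar)(yi-ybar)) = 61.8
Sxx = sum((xi-xbar)^2) = 135.2
b = Sxy / Sxx = 309/676 ≈ 0.457101
a = 10.6 - 0.457101 * 9.4 = 4261/676 ≈ 6.303254

6.3033


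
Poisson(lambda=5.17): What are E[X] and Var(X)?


E[X] = Var(X) = lambda = 5.17

5.17, 5.17


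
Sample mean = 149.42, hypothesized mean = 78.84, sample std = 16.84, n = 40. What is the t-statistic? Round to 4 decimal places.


t = (xbar - mu0) / (s/sqrt(n))
xbar - mu0 = 149.42 - 78.84 = 70.58
sqrt(40) ≈ 6.32455532
s/sqrt(n) = 16.84 / 6.32455532 ≈ 2.66263779
t = 70.58 / 2.66263779 ≈ 26.507548

26.5075


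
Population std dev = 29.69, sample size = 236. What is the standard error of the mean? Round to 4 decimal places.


SE = sigma / sqrt(n)
sqrt(236) ≈ 15.362291
SE = 29.69 / 15.362291 ≈ 1.932654

1.9327


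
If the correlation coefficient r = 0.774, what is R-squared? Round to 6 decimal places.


R^2 = r^2 = (0.774)^2 = 0.599076

0.599076


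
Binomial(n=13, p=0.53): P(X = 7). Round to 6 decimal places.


P = C(n,k) * p^k * (1-p)^(n-k)
C(13,7) = 1716
p^k = 0.53^7 ≈ 0.01174711
(1-p)^(n-k) = 0.47^6 ≈ 0.01077922
P = 1716 * 0.01174711 * 0.01077922 ≈ 0.217288

0.217288


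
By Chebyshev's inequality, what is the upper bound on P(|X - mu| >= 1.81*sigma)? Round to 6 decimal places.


P <= 1/k^2
k^2 = 1.81^2 = 3.2761
1/k^2 = 1 / 3.2761 ≈ 0.30524099

0.305241


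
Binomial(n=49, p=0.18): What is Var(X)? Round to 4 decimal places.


Var = n*p*(1-p) = 49 * 0.18 * 0.82 = 7.2324

7.2324


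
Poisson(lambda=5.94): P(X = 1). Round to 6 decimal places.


P = e^(-lam) * lam^k / k!
e^(-5.94) ≈ 0.002632030
lam^k = 5.94^1 = 5.94
k! = 1! = 1
P = 0.002632030 * 5.94 / 1 ≈ 0.015634

0.015634


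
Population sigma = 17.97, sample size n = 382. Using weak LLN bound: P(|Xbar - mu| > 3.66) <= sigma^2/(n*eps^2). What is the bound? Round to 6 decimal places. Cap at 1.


bound = min(1, sigma^2/(n*eps^2))
sigma^2 = 17.97^2 = 322.9209
n*eps^2 = 382 * 3.66^2 = 382 * 13.3956 = 5117.1192
sigma^2/(n*eps^2) = 322.9209 / 5117.1192 ≈ 0.06310600

0.063106


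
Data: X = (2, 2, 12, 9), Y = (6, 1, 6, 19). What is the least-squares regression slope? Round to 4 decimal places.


b = sum((xi-xbar)(yi-ybar)) / sum((xi-xbar)^2)
n = 4, xbar = 25/4 = 6.25, ybar = 32/4 = 8
Sxy = sum((xi-xbar)(yi-ybar)) = 57
Sxx = sum((xi-xbar)^2) = 76.75
b = Sxy / Sxx = 228/307 ≈ 0.742671

0.7427


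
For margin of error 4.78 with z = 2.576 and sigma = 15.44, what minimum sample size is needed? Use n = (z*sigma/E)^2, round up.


z*sigma/E = 2.576 * 15.44 / 4.78 ≈ 8.320803
(z*sigma/E)^2 ≈ 69.235768
round up: n = 70

70


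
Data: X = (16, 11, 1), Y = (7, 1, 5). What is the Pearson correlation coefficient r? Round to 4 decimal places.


r = sum((xi-xbar)(yi-ybar)) / sqrt(sum((xi-xbar)^2) * sum((yi-ybar)^2))
n = 3, xbar = 28/3 ≈ 9.333333, ybar = 13/3 ≈ 4.333333
Sxy = sum((xi-xbar)(yi-ybar)) = 20/3 ≈ 6.666667
Sxx = sum((xi-xbar)^2) = 350/3 ≈ 116.666667
Syy = sum((yi-ybar)^2) = 56/3 ≈ 18.666667
sqrt(Sxx*Syy) = 140/3 ≈ 46.666667
r = Sxy / sqrt(Sxx*Syy) = 6.666667 / 46.666667 = 1/7 ≈ 0.142857

0.1429


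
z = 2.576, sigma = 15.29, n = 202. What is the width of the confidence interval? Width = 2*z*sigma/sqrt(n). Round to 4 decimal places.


width = 2*z*sigma/sqrt(n)
2*z*sigma = 2 * 2.576 * 15.29 = 78.77408
sqrt(202) ≈ 14.212670
width = 78.77408 / 14.212670 ≈ 5.542525

5.5425


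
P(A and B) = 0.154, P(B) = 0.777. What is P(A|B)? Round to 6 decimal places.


P(A|B) = P(A and B) / P(B) = 0.154 / 0.777 = 22/111 ≈ 0.19819820

0.198198


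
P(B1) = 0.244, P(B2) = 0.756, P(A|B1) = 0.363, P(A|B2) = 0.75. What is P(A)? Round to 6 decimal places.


P(A) = P(A|B1)*P(B1) + P(A|B2)*P(B2)
P(A|B1)*P(B1) = 0.363 * 0.244 = 0.088572
P(A|B2)*P(B2) = 0.75 * 0.756 = 0.567
P(A) = 0.088572 + 0.567 = 0.655572

0.655572


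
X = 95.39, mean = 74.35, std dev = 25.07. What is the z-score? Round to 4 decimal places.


z = (X - mu) / sigma
X - mu = 95.39 - 74.35 = 21.04
z = 21.04 / 25.07 = 2104/2507 ≈ 0.839250

0.8393


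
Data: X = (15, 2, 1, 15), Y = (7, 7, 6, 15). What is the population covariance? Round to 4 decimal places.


Cov = (1/n)*sum((xi-xbar)(yi-ybar))
n = 4, xbar = 33/4 = 8.25, ybar = 35/4 = 8.75
sum((xi-xbar)(yi-ybar)) = 61.25
Cov = 61.25 / 4 = 15.3125

15.3125


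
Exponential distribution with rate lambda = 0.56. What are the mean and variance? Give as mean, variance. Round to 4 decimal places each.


mean = 1/lam, var = 1/lam^2
mean = 1 / 0.56 = 25/14 ≈ 1.785714
lam^2 = 0.56^2 = 0.3136
var = 1 / 0.3136 = 625/196 ≈ 3.188776

1.7857, 3.1888


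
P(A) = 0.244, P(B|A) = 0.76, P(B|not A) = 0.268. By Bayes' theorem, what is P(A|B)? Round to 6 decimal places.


P(A|B) = P(B|A)*P(A) / P(B), P(B) = P(B|A)*P(A) + P(B|not A)*P(not A)
P(B|A)*P(A) = 0.76 * 0.244 = 0.18544
P(B|not A)*P(not A) = 0.268 * 0.756 = 0.202608
P(B) = 0.18544 + 0.202608 = 0.388048
P(A|B) = 0.18544 / 0.388048 ≈ 0.47787903

0.477879


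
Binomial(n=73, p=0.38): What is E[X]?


E[X] = n*p = 73 * 0.38 = 27.74

27.74


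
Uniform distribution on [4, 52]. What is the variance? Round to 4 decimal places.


Var = (b-a)^2 / 12
(b-a)^2 = (52 - 4)^2 = 2304
Var = 2304/12 = 192

192.0000


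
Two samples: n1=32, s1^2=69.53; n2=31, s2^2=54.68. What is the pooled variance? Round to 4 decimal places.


sp^2 = ((n1-1)*s1^2 + (n2-1)*s2^2)/(n1+n2-2)
(n1-1)*s1^2 = 31 * 69.53 = 2155.43
(n2-1)*s2^2 = 30 * 54.68 = 1640.4
numerator = 2155.43 + 1640.4 = 3795.83
n1+n2-2 = 61
sp^2 = 3795.83 / 61 = 379583/6100 ≈ 62.226721

62.2267


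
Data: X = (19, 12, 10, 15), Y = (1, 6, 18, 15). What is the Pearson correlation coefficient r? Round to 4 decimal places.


r = sum((xi-xbar)(yi-ybar)) / sqrt(sum((xi-xbar)^2) * sum((yi-ybar)^2))
n = 4, xbar = 56/4 = 14, ybar = 40/4 = 10
Sxy = sum((xi-xbar)(yi-ybar)) = -64
Sxx = sum((xi-xbar)^2) = 46
Syy = sum((yi-ybar)^2) = 186
sqrt(Sxx*Syy) ≈ 92.498649
r = Sxy / sqrt(Sxx*Syy) = -64 / 92.498649 ≈ -0.691902

-0.6919


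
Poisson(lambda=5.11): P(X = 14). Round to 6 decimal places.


P = e^(-lam) * lam^k / k!
e^(-5.11) ≈ 0.006036083
lam^k = 5.11^14 ≈ 8277374444.793628
k! = 14! = 87178291200
P = 0.006036083 * 8277374444.793628 / 87178291200 ≈ 0.000573

0.000573


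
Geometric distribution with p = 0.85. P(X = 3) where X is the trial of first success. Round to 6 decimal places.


P = (1-p)^(k-1) * p
(1-p)^(k-1) = 0.15^2 = 0.0225
P = 0.0225 * 0.85 = 0.019125

0.019125


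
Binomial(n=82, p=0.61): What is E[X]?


E[X] = n*p = 82 * 0.61 = 50.02

50.02


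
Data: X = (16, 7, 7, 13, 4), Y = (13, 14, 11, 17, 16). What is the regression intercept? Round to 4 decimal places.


a = ybar - b*xbar, where b = sum((xi-xbar)(yi-ybar)) / sum((xi-xbar)^2)
n = 5, xbar = 47/5 = 9.4, ybar = 71/5 = 14.2
Sxy = sum((xi-xbar)(yi-ybar)) = 0.6
Sxx = sum((xi-xbar)^2) = 97.2
b = Sxy / Sxx = 1/162 ≈ 0.006173
a = 14.2 - 0.006173 * 9.4 = 2291/162 ≈ 14.141975

14.1420


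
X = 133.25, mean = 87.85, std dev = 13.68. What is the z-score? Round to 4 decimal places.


z = (X - mu) / sigma
X - mu = 133.25 - 87.85 = 45.4
z = 45.4 / 13.68 = 1135/342 ≈ 3.318713

3.3187


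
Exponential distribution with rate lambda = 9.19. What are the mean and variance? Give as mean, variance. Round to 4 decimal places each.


mean = 1/lam, var = 1/lam^2
mean = 1 / 9.19 = 100/919 ≈ 0.108814
lam^2 = 9.19^2 = 84.4561
var = 1 / 84.4561 ≈ 0.011840

0.1088, 0.0118


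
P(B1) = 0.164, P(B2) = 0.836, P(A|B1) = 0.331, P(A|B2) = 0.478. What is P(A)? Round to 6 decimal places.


P(A) = P(A|B1)*P(B1) + P(A|B2)*P(B2)
P(A|B1)*P(B1) = 0.331 * 0.164 = 0.054284
P(A|B2)*P(B2) = 0.478 * 0.836 = 0.399608
P(A) = 0.054284 + 0.399608 = 0.453892

0.453892


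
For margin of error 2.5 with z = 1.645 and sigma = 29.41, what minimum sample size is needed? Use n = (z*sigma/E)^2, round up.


z*sigma/E = 1.645 * 29.41 / 2.5 = 19.35178
(z*sigma/E)^2 ≈ 374.491389
round up: n = 375

375


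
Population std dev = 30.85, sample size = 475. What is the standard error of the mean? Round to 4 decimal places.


SE = sigma / sqrt(n)
sqrt(475) ≈ 21.794495
SE = 30.85 / 21.794495 ≈ 1.415495

1.4155


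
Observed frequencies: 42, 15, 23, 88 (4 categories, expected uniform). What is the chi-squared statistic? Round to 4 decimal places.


chi2 = sum((O-E)^2/E), E = total/4
total = 168, E = 168/4 = 42
(42 - 42)^2 / 42 = 0 / 42 = 0
(15 - 42)^2 / 42 = 729 / 42 = 243/14 ≈ 17.357143
(23 - 42)^2 / 42 = 361 / 42 = 361/42 ≈ 8.595238
(88 - 42)^2 / 42 = 2116 / 42 = 1058/21 ≈ 50.380952
chi2 = 229/3 ≈ 76.333333

76.3333


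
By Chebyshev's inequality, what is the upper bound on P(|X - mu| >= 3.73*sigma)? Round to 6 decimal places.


P <= 1/k^2
k^2 = 3.73^2 = 13.9129
1/k^2 = 1 / 13.9129 ≈ 0.07187574

0.071876


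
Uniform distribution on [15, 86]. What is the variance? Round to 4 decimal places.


Var = (b-a)^2 / 12
(b-a)^2 = (86 - 15)^2 = 5041
Var = 5041/12 ≈ 420.083333

420.0833


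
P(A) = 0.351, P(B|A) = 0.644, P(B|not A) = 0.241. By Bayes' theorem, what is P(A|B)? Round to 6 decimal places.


P(A|B) = P(B|A)*P(A) / P(B), P(B) = P(B|A)*P(A) + P(B|not A)*P(not A)
P(B|A)*P(A) = 0.644 * 0.351 = 0.226044
P(B|not A)*P(not A) = 0.241 * 0.649 = 0.156409
P(B) = 0.226044 + 0.156409 = 0.382453
P(A|B) = 0.226044 / 0.382453 ≈ 0.59103733

0.591037


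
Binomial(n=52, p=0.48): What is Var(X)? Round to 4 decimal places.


Var = n*p*(1-p) = 52 * 0.48 * 0.52 = 12.9792

12.9792


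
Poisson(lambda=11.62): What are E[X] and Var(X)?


E[X] = Var(X) = lambda = 11.62

11.62, 11.62


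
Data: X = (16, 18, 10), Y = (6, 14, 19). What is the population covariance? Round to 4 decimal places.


Cov = (1/n)*sum((xi-xbar)(yi-ybar))
n = 3, xbar = 44/3 ≈ 14.666667, ybar = 39/3 = 13
sum((xi-xbar)(yi-ybar)) = -34
Cov = -34 / 3 = -34/3 ≈ -11.333333

-11.3333


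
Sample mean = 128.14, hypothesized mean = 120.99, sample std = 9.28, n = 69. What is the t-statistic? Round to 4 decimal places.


t = (xbar - mu0) / (s/sqrt(n))
xbar - mu0 = 128.14 - 120.99 = 7.15
sqrt(69) ≈ 8.30662386
s/sqrt(n) = 9.28 / 8.30662386 ≈ 1.11718072
t = 7.15 / 1.11718072 ≈ 6.400039

6.4000


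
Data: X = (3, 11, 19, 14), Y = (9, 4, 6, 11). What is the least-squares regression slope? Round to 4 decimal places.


b = sum((xi-xbar)(yi-ybar)) / sum((xi-xbar)^2)
n = 4, xbar = 47/4 = 11.75, ybar = 30/4 = 7.5
Sxy = sum((xi-xbar)(yi-ybar)) = -13.5
Sxx = sum((xi-xbar)^2) = 134.75
b = Sxy / Sxx = -54/539 ≈ -0.100186

-0.1002


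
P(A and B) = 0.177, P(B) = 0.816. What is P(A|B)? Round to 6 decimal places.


P(A|B) = P(A and B) / P(B) = 0.177 / 0.816 = 59/272 ≈ 0.21691176

0.216912


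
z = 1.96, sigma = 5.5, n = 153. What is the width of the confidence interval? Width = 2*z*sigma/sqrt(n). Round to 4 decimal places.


width = 2*z*sigma/sqrt(n)
2*z*sigma = 2 * 1.96 * 5.5 = 21.56
sqrt(153) ≈ 12.369317
width = 21.56 / 12.369317 ≈ 1.743023

1.7430


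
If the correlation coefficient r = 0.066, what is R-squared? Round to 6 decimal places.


R^2 = r^2 = (0.066)^2 = 0.004356

0.004356


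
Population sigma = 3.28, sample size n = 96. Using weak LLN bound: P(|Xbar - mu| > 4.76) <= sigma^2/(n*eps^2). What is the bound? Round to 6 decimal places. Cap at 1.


bound = min(1, sigma^2/(n*eps^2))
sigma^2 = 3.28^2 = 10.7584
n*eps^2 = 96 * 4.76^2 = 96 * 22.6576 = 2175.1296
sigma^2/(n*eps^2) = 10.7584 / 2175.1296 ≈ 0.00494610

0.004946


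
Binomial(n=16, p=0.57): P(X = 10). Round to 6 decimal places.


P = C(n,k) * p^k * (1-p)^(n-k)
C(16,10) = 8008
p^k = 0.57^10 ≈ 0.003620333
(1-p)^(n-k) = 0.43^6 ≈ 0.006321363
P = 8008 * 0.003620333 * 0.006321363 ≈ 0.183267

0.183267


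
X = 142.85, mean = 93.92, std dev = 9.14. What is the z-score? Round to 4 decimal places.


z = (X - mu) / sigma
X - mu = 142.85 - 93.92 = 48.93
z = 48.93 / 9.14 = 4893/914 ≈ 5.353392

5.3534


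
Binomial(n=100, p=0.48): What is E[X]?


E[X] = n*p = 100 * 0.48 = 48

48


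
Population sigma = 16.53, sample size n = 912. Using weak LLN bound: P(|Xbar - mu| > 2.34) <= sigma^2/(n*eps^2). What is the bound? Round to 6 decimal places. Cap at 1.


bound = min(1, sigma^2/(n*eps^2))
sigma^2 = 16.53^2 = 273.2409
n*eps^2 = 912 * 2.34^2 = 912 * 5.4756 = 4993.7472
sigma^2/(n*eps^2) = 273.2409 / 4993.7472 ≈ 0.05471661

0.054717


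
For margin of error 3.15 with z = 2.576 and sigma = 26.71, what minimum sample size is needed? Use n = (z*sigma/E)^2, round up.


z*sigma/E = 2.576 * 26.71 / 3.15 = 122866/5625 ≈ 21.842844
(z*sigma/E)^2 ≈ 477.109853
round up: n = 478

478


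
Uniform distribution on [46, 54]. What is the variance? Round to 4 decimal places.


Var = (b-a)^2 / 12
(b-a)^2 = (54 - 46)^2 = 64
Var = 64/12 ≈ 5.333333

5.3333


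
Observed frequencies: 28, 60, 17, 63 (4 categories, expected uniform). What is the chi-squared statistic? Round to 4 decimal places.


chi2 = sum((O-E)^2/E), E = total/4
total = 168, E = 168/4 = 42
(28 - 42)^2 / 42 = 196 / 42 = 14/3 ≈ 4.666667
(60 - 42)^2 / 42 = 324 / 42 = 54/7 ≈ 7.714286
(17 - 42)^2 / 42 = 625 / 42 = 625/42 ≈ 14.880952
(63 - 42)^2 / 42 = 441 / 42 = 10.5
chi2 = 793/21 ≈ 37.761905

37.7619


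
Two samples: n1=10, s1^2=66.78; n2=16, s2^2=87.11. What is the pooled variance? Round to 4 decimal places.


sp^2 = ((n1-1)*s1^2 + (n2-1)*s2^2)/(n1+n2-2)
(n1-1)*s1^2 = 9 * 66.78 = 601.02
(n2-1)*s2^2 = 15 * 87.11 = 1306.65
numerator = 601.02 + 1306.65 = 1907.67
n1+n2-2 = 24
sp^2 = 1907.67 / 24 = 79.48625

79.4863


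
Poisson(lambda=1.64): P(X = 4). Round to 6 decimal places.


P = e^(-lam) * lam^k / k!
e^(-1.64) ≈ 0.1939800
lam^k = 1.64^4 ≈ 7.233948
k! = 4! = 24
P = 0.1939800 * 7.233948 / 24 ≈ 0.058468

0.058468


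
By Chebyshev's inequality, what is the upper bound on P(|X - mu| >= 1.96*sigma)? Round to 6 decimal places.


P <= 1/k^2
k^2 = 1.96^2 = 3.8416
1/k^2 = 1 / 3.8416 = 625/2401 ≈ 0.26030820

0.260308


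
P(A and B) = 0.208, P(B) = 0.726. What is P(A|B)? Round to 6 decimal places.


P(A|B) = P(A and B) / P(B) = 0.208 / 0.726 = 104/363 ≈ 0.28650138

0.286501


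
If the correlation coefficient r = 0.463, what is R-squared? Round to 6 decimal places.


R^2 = r^2 = (0.463)^2 = 0.214369

0.214369


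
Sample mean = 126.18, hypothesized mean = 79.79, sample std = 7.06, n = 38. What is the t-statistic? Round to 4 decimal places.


t = (xbar - mu0) / (s/sqrt(n))
xbar - mu0 = 126.18 - 79.79 = 46.39
sqrt(38) ≈ 6.16441400
s/sqrt(n) = 7.06 / 6.16441400 ≈ 1.14528323
t = 46.39 / 1.14528323 ≈ 40.505264

40.5053


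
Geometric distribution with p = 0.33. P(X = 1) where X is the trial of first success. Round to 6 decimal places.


P = (1-p)^(k-1) * p
(1-p)^(k-1) = 0.67^0 = 1
P = 1 * 0.33 = 0.33

0.330000


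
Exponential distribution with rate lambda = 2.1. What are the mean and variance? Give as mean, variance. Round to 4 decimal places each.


mean = 1/lam, var = 1/lam^2
mean = 1 / 2.1 = 10/21 ≈ 0.476190
lam^2 = 2.1^2 = 4.41
var = 1 / 4.41 = 100/441 ≈ 0.226757

0.4762, 0.2268


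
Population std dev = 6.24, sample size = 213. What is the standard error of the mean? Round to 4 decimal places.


SE = sigma / sqrt(n)
sqrt(213) ≈ 14.594520
SE = 6.24 / 14.594520 ≈ 0.427558

0.4276


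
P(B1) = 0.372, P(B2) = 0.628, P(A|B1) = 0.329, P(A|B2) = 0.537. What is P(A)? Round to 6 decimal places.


P(A) = P(A|B1)*P(B1) + P(A|B2)*P(B2)
P(A|B1)*P(B1) = 0.329 * 0.372 = 0.122388
P(A|B2)*P(B2) = 0.537 * 0.628 = 0.337236
P(A) = 0.122388 + 0.337236 = 0.459624

0.459624


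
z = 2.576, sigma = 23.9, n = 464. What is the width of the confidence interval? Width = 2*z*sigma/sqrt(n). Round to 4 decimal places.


width = 2*z*sigma/sqrt(n)
2*z*sigma = 2 * 2.576 * 23.9 = 123.1328
sqrt(464) ≈ 21.540659
width = 123.1328 / 21.540659 ≈ 5.716297

5.7163


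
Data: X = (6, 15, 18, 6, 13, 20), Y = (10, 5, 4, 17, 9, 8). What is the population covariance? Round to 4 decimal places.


Cov = (1/n)*sum((xi-xbar)(yi-ybar))
n = 6, xbar = 78/6 = 13, ybar = 53/6 ≈ 8.833333
sum((xi-xbar)(yi-ybar)) = -103
Cov = -103 / 6 = -103/6 ≈ -17.166667

-17.1667


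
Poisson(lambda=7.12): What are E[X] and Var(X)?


E[X] = Var(X) = lambda = 7.12

7.12, 7.12


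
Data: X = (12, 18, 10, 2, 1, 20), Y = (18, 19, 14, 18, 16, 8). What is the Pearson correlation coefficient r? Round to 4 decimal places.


r = sum((xi-xbar)(yi-ybar)) / sqrt(sum((xi-xbar)^2) * sum((yi-ybar)^2))
n = 6, xbar = 63/6 = 10.5, ybar = 93/6 = 15.5
Sxy = sum((xi-xbar)(yi-ybar)) = -66.5
Sxx = sum((xi-xbar)^2) = 311.5
Syy = sum((yi-ybar)^2) = 83.5
sqrt(Sxx*Syy) ≈ 161.276936
r = Sxy / sqrt(Sxx*Syy) = -66.5 / 161.276936 ≈ -0.412334

-0.4123


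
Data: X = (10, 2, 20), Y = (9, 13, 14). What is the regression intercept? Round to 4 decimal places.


a = ybar - b*xbar, where b = sum((xi-xbar)(yi-ybar)) / sum((xi-xbar)^2)
n = 3, xbar = 32/3 ≈ 10.666667, ybar = 36/3 = 12
Sxy = sum((xi-xbar)(yi-ybar)) = 12
Sxx = sum((xi-xbar)^2) = 488/3 ≈ 162.666667
b = Sxy / Sxx = 9/122 ≈ 0.073770
a = 12 - 0.073770 * 10.666667 = 684/61 ≈ 11.213115

11.2131


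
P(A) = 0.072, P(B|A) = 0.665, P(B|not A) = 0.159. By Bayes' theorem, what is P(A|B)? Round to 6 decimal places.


P(A|B) = P(B|A)*P(A) / P(B), P(B) = P(B|A)*P(A) + P(B|not A)*P(not A)
P(B|A)*P(A) = 0.665 * 0.072 = 0.04788
P(B|not A)*P(not A) = 0.159 * 0.928 = 0.147552
P(B) = 0.04788 + 0.147552 = 0.195432
P(A|B) = 0.04788 / 0.195432 = 1995/8143 ≈ 0.24499570

0.244996


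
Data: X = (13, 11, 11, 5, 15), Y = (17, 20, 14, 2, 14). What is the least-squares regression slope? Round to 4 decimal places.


b = sum((xi-xbar)(yi-ybar)) / sum((xi-xbar)^2)
n = 5, xbar = 55/5 = 11, ybar = 67/5 = 13.4
Sxy = sum((xi-xbar)(yi-ybar)) = 78
Sxx = sum((xi-xbar)^2) = 56
b = Sxy / Sxx = 39/28 ≈ 1.392857

1.3929


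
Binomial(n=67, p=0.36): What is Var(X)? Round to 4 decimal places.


Var = n*p*(1-p) = 67 * 0.36 * 0.64 = 15.4368

15.4368


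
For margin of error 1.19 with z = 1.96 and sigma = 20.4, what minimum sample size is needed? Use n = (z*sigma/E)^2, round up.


z*sigma/E = 1.96 * 20.4 / 1.19 = 33.6
(z*sigma/E)^2 = 1128.96
round up: n = 1129

1129


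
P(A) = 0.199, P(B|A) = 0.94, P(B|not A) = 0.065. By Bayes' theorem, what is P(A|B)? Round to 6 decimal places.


P(A|B) = P(B|A)*P(A) / P(B), P(B) = P(B|A)*P(A) + P(B|not A)*P(not A)
P(B|A)*P(A) = 0.94 * 0.199 = 0.18706
P(B|not A)*P(not A) = 0.065 * 0.801 = 0.052065
P(B) = 0.18706 + 0.052065 = 0.239125
P(A|B) = 0.18706 / 0.239125 ≈ 0.78226869

0.782269


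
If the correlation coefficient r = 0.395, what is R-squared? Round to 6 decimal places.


R^2 = r^2 = (0.395)^2 = 0.156025

0.156025


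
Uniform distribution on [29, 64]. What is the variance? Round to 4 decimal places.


Var = (b-a)^2 / 12
(b-a)^2 = (64 - 29)^2 = 1225
Var = 1225/12 ≈ 102.083333

102.0833


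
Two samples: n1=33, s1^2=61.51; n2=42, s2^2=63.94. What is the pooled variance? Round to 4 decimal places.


sp^2 = ((n1-1)*s1^2 + (n2-1)*s2^2)/(n1+n2-2)
(n1-1)*s1^2 = 32 * 61.51 = 1968.32
(n2-1)*s2^2 = 41 * 63.94 = 2621.54
numerator = 1968.32 + 2621.54 = 4589.86
n1+n2-2 = 73
sp^2 = 4589.86 / 73 = 229493/3650 ≈ 62.874795

62.8748
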